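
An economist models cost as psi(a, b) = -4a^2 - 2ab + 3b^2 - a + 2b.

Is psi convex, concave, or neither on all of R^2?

psi is quadratic, so its Hessian is the constant matrix H = [[-8, -2], [-2, 6]].
det(H) = -52, tr(H) = -2.
det(H) < 0, so H is indefinite: neither convex nor concave.

neither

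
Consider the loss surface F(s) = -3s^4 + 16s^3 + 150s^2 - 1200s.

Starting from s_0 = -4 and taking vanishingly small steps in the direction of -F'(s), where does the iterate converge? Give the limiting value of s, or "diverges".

4

F'(s) = -12(s - 5)(s - 4)(s + 5), so F'(-4) = -864.
Gradient descent moves in the -F' direction, i.e. s is increasing.
The nearest critical point in that direction is s = 4, where F'' = 108 > 0 (a local minimum). The iterate converges there.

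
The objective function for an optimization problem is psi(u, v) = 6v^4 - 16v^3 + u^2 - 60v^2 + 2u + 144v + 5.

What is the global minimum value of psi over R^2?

-300

psi(u,v) separates as P(u) + Q(v) + 5, so its minimum is min P + min Q + 5.
P'(u) = 2u + 2 vanishes at u ∈ {-1}; Q'(v) = 24(v - 3)(v - 1)(v + 2) vanishes at v ∈ {-2, 1, 3}.
Local minima of P (where P''>0): P(-1)=-1. Local minima of Q: Q(-2)=-304, Q(3)=-54.
So the global minimum of psi is P(-1) + Q(-2) + 5 = -1 − 304 + 5 = -300, attained at (-1, -2).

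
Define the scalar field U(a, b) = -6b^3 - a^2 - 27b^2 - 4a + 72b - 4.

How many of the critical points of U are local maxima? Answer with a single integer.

U separates as a function of a plus a function of b, so ∇U=0 decouples.
∂U/∂a = -2(a + 2) = 0 at a ∈ {-2}; ∂U/∂b = -18(b - 1)(b + 4) = 0 at b ∈ {-4, 1}.
The Hessian is diagonal: diag(U_aa, U_bb). Second derivatives: U_aa(-2)=-2; U_bb(-4)=90, U_bb(1)=-90.
Local maxima occur where both diagonal entries negative: (-2, 1). Count: 1.

1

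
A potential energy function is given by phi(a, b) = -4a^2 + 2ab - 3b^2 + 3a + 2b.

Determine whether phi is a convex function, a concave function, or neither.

phi is quadratic, so its Hessian is the constant matrix H = [[-8, 2], [2, -6]].
det(H) = 44, tr(H) = -14.
det(H) > 0 and tr(H) < 0, so H is negative definite everywhere: concave.

concave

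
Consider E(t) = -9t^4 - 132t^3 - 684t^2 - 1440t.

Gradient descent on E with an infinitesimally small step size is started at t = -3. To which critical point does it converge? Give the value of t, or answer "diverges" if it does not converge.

-4

E'(t) = -36(t + 2)(t + 4)(t + 5), so E'(-3) = 72.
Gradient descent moves in the -E' direction, i.e. t is decreasing.
The nearest critical point in that direction is t = -4, where E'' = 72 > 0 (a local minimum). The iterate converges there.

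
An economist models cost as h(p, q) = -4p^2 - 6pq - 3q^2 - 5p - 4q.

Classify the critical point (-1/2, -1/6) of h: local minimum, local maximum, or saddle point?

The Hessian of h is constant: H = [[-8, -6], [-6, -6]].
det(H) = (-8)·(-6) − (-6)² = 12.
det(H) > 0 and tr(H) = -14 < 0, so H is negative definite and the point is a local maximum.

local maximum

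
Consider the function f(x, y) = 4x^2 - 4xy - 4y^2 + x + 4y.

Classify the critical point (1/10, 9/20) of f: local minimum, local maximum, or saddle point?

saddle point

The Hessian of f is constant: H = [[8, -4], [-4, -8]].
det(H) = 8·(-8) − (-4)² = -80.
Since det(H) < 0, H is indefinite and the critical point is a saddle point.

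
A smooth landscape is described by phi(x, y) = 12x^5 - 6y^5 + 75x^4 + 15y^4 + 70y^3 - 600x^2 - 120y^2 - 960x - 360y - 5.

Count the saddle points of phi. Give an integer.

8

phi separates as a function of x plus a function of y, so ∇phi=0 decouples.
∂phi/∂x = 60(x - 2)(x + 1)(x + 2)(x + 4) = 0 at x ∈ {-4, -2, -1, 2}; ∂phi/∂y = -30(y - 3)(y - 2)(y + 1)(y + 2) = 0 at y ∈ {-2, -1, 2, 3}.
The Hessian is diagonal: diag(phi_xx, phi_yy). Second derivatives: phi_xx(-4)=-2160, phi_xx(-2)=480, phi_xx(-1)=-540, phi_xx(2)=4320; phi_yy(-2)=600, phi_yy(-1)=-360, phi_yy(2)=360, phi_yy(3)=-600.
Saddle points occur where the two diagonal entries have opposite signs: (-4, -2), (-4, 2), (-2, -1), (-2, 3), (-1, -2), (-1, 2), (2, -1), (2, 3). Count: 8.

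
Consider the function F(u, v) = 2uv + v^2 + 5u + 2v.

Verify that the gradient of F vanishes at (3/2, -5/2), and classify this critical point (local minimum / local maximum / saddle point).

saddle point

∇F = (2v + 5, 2u + 2v + 2); substituting (3/2, -5/2) gives ∇F = (0, 0), so (3/2, -5/2) is indeed a critical point.
The Hessian of F is constant: H = [[0, 2], [2, 2]].
det(H) = 0·2 − 2² = -4.
Since det(H) < 0, H is indefinite and the critical point is a saddle point.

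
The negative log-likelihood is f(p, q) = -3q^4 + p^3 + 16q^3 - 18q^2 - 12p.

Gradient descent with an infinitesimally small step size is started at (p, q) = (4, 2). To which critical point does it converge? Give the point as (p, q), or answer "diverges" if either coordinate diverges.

(2, 1)

f is separable, so gradient descent decouples: p follows -∂f/∂p, q follows -∂f/∂q.
∂f/∂p = 3(p - 2)(p + 2); at p=4 this is 36, so p decreases.
∂f/∂q = -12q(q - 3)(q - 1); at q=2 this is 24, so q decreases.
p converges to its nearest critical value 2 (a local min of the p-part); q converges to 1. The iterate converges to (2, 1).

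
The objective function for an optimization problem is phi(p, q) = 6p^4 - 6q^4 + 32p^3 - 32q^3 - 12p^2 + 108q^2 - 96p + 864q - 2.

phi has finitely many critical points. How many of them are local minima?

phi separates as a function of p plus a function of q, so ∇phi=0 decouples.
∂phi/∂p = 24(p - 1)(p + 1)(p + 4) = 0 at p ∈ {-4, -1, 1}; ∂phi/∂q = -24(q - 3)(q + 3)(q + 4) = 0 at q ∈ {-4, -3, 3}.
The Hessian is diagonal: diag(phi_pp, phi_qq). Second derivatives: phi_pp(-4)=360, phi_pp(-1)=-144, phi_pp(1)=240; phi_qq(-4)=-168, phi_qq(-3)=144, phi_qq(3)=-1008.
Local minima occur where both diagonal entries positive: (-4, -3), (1, -3). Count: 2.

2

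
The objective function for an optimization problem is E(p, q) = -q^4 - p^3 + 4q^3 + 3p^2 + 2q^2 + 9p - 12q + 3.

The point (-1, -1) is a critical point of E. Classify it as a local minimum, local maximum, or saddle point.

saddle point

The mixed partial ∂²E/∂p∂q is 0, so the Hessian at any point is diag(E_pp, E_qq) = diag(6(-p + 1), 4(-3q^2 + 6q + 1)).
At (-1, -1): H = diag(12, -32).
The eigenvalues have opposite signs, so H is indefinite: a saddle point.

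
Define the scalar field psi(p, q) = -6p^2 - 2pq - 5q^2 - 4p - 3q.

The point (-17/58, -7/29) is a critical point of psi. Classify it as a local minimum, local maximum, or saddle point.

local maximum

The Hessian of psi is constant: H = [[-12, -2], [-2, -10]].
det(H) = (-12)·(-10) − (-2)² = 116.
det(H) > 0 and tr(H) = -22 < 0, so H is negative definite and the point is a local maximum.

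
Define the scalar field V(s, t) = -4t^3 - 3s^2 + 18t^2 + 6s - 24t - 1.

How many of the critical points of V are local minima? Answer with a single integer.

V separates as a function of s plus a function of t, so ∇V=0 decouples.
∂V/∂s = -6(s - 1) = 0 at s ∈ {1}; ∂V/∂t = -12(t - 2)(t - 1) = 0 at t ∈ {1, 2}.
The Hessian is diagonal: diag(V_ss, V_tt). Second derivatives: V_ss(1)=-6; V_tt(1)=12, V_tt(2)=-12.
Local minima occur where both diagonal entries positive: none. Count: 0.

0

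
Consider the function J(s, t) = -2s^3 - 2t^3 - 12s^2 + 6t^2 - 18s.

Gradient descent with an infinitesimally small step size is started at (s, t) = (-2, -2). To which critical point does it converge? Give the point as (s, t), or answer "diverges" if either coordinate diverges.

(-3, 0)

J is separable, so gradient descent decouples: s follows -∂J/∂s, t follows -∂J/∂t.
∂J/∂s = -6(s + 1)(s + 3); at s=-2 this is 6, so s decreases.
∂J/∂t = -6t(t - 2); at t=-2 this is -48, so t increases.
s converges to its nearest critical value -3 (a local min of the s-part); t converges to 0. The iterate converges to (-3, 0).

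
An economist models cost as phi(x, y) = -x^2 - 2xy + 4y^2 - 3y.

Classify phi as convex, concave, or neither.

neither

phi is quadratic, so its Hessian is the constant matrix H = [[-2, -2], [-2, 8]].
det(H) = -20, tr(H) = 6.
det(H) < 0, so H is indefinite: neither convex nor concave.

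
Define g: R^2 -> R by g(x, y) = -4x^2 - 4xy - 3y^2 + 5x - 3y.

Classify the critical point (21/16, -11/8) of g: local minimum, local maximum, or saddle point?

local maximum

The Hessian of g is constant: H = [[-8, -4], [-4, -6]].
det(H) = (-8)·(-6) − (-4)² = 32.
det(H) > 0 and tr(H) = -14 < 0, so H is negative definite and the point is a local maximum.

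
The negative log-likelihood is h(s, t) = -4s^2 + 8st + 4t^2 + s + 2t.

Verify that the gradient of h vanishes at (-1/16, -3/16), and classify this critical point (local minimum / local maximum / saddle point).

saddle point

∇h = (-8s + 8t + 1, 8s + 8t + 2); substituting (-1/16, -3/16) gives ∇h = (0, 0), so (-1/16, -3/16) is indeed a critical point.
The Hessian of h is constant: H = [[-8, 8], [8, 8]].
det(H) = (-8)·8 − 8² = -128.
Since det(H) < 0, H is indefinite and the critical point is a saddle point.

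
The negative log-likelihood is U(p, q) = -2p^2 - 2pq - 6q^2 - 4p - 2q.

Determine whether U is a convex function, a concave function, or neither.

concave

U is quadratic, so its Hessian is the constant matrix H = [[-4, -2], [-2, -12]].
det(H) = 44, tr(H) = -16.
det(H) > 0 and tr(H) < 0, so H is negative definite everywhere: concave.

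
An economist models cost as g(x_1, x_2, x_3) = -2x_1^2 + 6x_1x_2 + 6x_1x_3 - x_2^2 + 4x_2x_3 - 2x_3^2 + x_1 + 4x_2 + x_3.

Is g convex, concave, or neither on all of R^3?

neither

g is quadratic, so its Hessian is the constant matrix H = [[-4, 6, 6], [6, -2, 4], [6, 4, -4]].
Leading principal minors: -4, -28, 536.
Neither pattern holds ⇒ H is indefinite ⇒ neither convex nor concave.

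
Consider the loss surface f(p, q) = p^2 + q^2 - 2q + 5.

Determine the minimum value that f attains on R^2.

f(p,q) separates as A(p) + B(q) + 5, so its minimum is min A + min B + 5.
A'(p) = 2p vanishes at p ∈ {0}; B'(q) = 2q - 2 vanishes at q ∈ {1}.
Local minima of A (where A''>0): A(0)=0. Local minima of B: B(1)=-1.
So the global minimum of f is A(0) + B(1) + 5 = 0 − 1 + 5 = 4, attained at (0, 1).

4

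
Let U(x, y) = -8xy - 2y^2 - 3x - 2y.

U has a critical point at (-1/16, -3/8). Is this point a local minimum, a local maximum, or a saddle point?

The Hessian of U is constant: H = [[0, -8], [-8, -4]].
det(H) = 0·(-4) − (-8)² = -64.
Since det(H) < 0, H is indefinite and the critical point is a saddle point.

saddle point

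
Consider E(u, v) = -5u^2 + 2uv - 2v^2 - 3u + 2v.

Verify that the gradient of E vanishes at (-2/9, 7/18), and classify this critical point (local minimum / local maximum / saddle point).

∇E = (-10u + 2v - 3, 2u - 4v + 2); substituting (-2/9, 7/18) gives ∇E = (0, 0), so (-2/9, 7/18) is indeed a critical point.
The Hessian of E is constant: H = [[-10, 2], [2, -4]].
det(H) = (-10)·(-4) − 2² = 36.
det(H) > 0 and tr(H) = -14 < 0, so H is negative definite and the point is a local maximum.

local maximum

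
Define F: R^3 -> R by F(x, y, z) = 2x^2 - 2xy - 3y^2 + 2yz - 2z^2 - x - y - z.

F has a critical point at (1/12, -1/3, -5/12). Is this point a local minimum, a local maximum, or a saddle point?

The Hessian is constant: H = [[4, -2, 0], [-2, -6, 2], [0, 2, -4]].
Leading principal minors: Δ₁ = 4, Δ₂ = -28, Δ₃ = 96.
The minors fit neither the all-positive nor the alternating-sign pattern, so H is indefinite: a saddle point.

saddle point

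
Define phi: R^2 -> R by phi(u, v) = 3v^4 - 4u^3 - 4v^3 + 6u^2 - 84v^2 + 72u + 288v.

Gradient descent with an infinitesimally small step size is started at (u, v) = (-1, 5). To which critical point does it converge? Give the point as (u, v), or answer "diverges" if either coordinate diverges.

(-2, 3)

phi is separable, so gradient descent decouples: u follows -∂phi/∂u, v follows -∂phi/∂v.
∂phi/∂u = -12(u - 3)(u + 2); at u=-1 this is 48, so u decreases.
∂phi/∂v = 12(v - 3)(v - 2)(v + 4); at v=5 this is 648, so v decreases.
u converges to its nearest critical value -2 (a local min of the u-part); v converges to 3. The iterate converges to (-2, 3).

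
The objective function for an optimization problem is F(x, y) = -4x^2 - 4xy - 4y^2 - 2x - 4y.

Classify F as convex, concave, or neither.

concave

F is quadratic, so its Hessian is the constant matrix H = [[-8, -4], [-4, -8]].
det(H) = 48, tr(H) = -16.
det(H) > 0 and tr(H) < 0, so H is negative definite everywhere: concave.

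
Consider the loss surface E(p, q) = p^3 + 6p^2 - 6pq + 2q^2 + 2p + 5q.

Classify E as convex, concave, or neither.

The term p^3 is cubic, so the Hessian is not constant.
∂²E/∂p² = 6p + 12, which takes both signs as p varies (negative for sufficiently negative p). A diagonal entry of the Hessian changing sign means the Hessian is neither positive- nor negative-semidefinite on all of R^2.

neither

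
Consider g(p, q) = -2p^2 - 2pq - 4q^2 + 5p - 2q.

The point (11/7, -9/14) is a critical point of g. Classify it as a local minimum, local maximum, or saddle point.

The Hessian of g is constant: H = [[-4, -2], [-2, -8]].
det(H) = (-4)·(-8) − (-2)² = 28.
det(H) > 0 and tr(H) = -12 < 0, so H is negative definite and the point is a local maximum.

local maximum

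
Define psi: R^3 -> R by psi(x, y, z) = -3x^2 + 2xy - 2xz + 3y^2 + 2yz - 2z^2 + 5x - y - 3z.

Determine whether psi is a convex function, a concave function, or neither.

neither

psi is quadratic, so its Hessian is the constant matrix H = [[-6, 2, -2], [2, 6, 2], [-2, 2, -4]].
Leading principal minors: -6, -40, 144.
Neither pattern holds ⇒ H is indefinite ⇒ neither convex nor concave.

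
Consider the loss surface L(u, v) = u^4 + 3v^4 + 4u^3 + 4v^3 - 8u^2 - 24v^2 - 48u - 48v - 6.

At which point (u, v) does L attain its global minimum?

(2, 2)

L(u,v) separates as P(u) + Q(v) − 6, so its minimum is min P + min Q − 6.
P'(u) = 4(u - 2)(u + 2)(u + 3) vanishes at u ∈ {-3, -2, 2}; Q'(v) = 12(v - 2)(v + 1)(v + 2) vanishes at v ∈ {-2, -1, 2}.
Local minima of P (where P''>0): P(-3)=45, P(2)=-80. Local minima of Q: Q(-2)=16, Q(2)=-112.
So the global minimum of L is P(2) + Q(2) − 6 = -80 − 112 − 6 = -198, attained at (2, 2).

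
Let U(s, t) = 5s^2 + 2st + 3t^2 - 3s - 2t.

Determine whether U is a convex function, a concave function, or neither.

U is quadratic, so its Hessian is the constant matrix H = [[10, 2], [2, 6]].
det(H) = 56, tr(H) = 16.
det(H) > 0 and tr(H) > 0, so H is positive definite everywhere: convex.

convex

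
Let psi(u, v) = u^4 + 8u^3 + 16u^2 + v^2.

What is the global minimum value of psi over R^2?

0

psi(u,v) separates as P(u) + Q(v), so its minimum is min P + min Q.
P'(u) = 4u(u + 2)(u + 4) vanishes at u ∈ {-4, -2, 0}; Q'(v) = 2v vanishes at v ∈ {0}.
Local minima of P (where P''>0): P(-4)=0, P(0)=0. Local minima of Q: Q(0)=0.
So the global minimum of psi is P(-4) + Q(0) = 0 + 0 = 0, attained at (-4, 0).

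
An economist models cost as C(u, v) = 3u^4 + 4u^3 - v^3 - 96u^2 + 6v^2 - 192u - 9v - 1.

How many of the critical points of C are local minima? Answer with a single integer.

C separates as a function of u plus a function of v, so ∇C=0 decouples.
∂C/∂u = 12(u - 4)(u + 1)(u + 4) = 0 at u ∈ {-4, -1, 4}; ∂C/∂v = -3(v - 3)(v - 1) = 0 at v ∈ {1, 3}.
The Hessian is diagonal: diag(C_uu, C_vv). Second derivatives: C_uu(-4)=288, C_uu(-1)=-180, C_uu(4)=480; C_vv(1)=6, C_vv(3)=-6.
Local minima occur where both diagonal entries positive: (-4, 1), (4, 1). Count: 2.

2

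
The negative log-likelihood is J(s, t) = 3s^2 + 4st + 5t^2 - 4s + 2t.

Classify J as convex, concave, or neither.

J is quadratic, so its Hessian is the constant matrix H = [[6, 4], [4, 10]].
det(H) = 44, tr(H) = 16.
det(H) > 0 and tr(H) > 0, so H is positive definite everywhere: convex.

convex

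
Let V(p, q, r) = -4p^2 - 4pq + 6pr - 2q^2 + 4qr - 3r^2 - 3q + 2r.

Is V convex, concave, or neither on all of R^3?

concave

V is quadratic, so its Hessian is the constant matrix H = [[-8, -4, 6], [-4, -4, 4], [6, 4, -6]].
Leading principal minors: -8, 16, -16.
Signs alternate −, +, − ⇒ H ≺ 0 ⇒ concave.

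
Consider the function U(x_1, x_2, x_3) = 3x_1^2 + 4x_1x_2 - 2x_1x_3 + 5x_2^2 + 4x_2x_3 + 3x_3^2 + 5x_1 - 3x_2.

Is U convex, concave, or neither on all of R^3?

U is quadratic, so its Hessian is the constant matrix H = [[6, 4, -2], [4, 10, 4], [-2, 4, 6]].
Leading principal minors: 6, 44, 64.
All positive ⇒ H ≻ 0 ⇒ convex.

convex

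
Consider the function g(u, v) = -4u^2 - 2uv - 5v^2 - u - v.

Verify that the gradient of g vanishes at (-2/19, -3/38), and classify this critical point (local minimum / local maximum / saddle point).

local maximum

∇g = (-8u - 2v - 1, -2u - 10v - 1); substituting (-2/19, -3/38) gives ∇g = (0, 0), so (-2/19, -3/38) is indeed a critical point.
The Hessian of g is constant: H = [[-8, -2], [-2, -10]].
det(H) = (-8)·(-10) − (-2)² = 76.
det(H) > 0 and tr(H) = -18 < 0, so H is negative definite and the point is a local maximum.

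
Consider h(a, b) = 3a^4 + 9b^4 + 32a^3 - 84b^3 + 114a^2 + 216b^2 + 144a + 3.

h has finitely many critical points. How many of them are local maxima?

h separates as a function of a plus a function of b, so ∇h=0 decouples.
∂h/∂a = 12(a + 1)(a + 3)(a + 4) = 0 at a ∈ {-4, -3, -1}; ∂h/∂b = 36b(b - 4)(b - 3) = 0 at b ∈ {0, 3, 4}.
The Hessian is diagonal: diag(h_aa, h_bb). Second derivatives: h_aa(-4)=36, h_aa(-3)=-24, h_aa(-1)=72; h_bb(0)=432, h_bb(3)=-108, h_bb(4)=144.
Local maxima occur where both diagonal entries negative: (-3, 3). Count: 1.

1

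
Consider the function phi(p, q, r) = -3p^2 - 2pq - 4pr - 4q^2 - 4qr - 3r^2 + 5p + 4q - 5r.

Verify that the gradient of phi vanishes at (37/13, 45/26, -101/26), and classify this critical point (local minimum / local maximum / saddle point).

∇phi = (-6p - 2q - 4r + 5, -2p - 8q - 4r + 4, -4p - 4q - 6r - 5); substituting (37/13, 45/26, -101/26) gives ∇phi = (0, 0, 0), so (37/13, 45/26, -101/26) is indeed a critical point.
The Hessian is constant: H = [[-6, -2, -4], [-2, -8, -4], [-4, -4, -6]].
Leading principal minors: Δ₁ = -6, Δ₂ = 44, Δ₃ = -104.
The minors alternate sign starting negative (−, +, −), so H is negative definite: a local maximum.

local maximum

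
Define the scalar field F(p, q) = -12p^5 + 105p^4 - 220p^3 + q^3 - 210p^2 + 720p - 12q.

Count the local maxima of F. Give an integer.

F separates as a function of p plus a function of q, so ∇F=0 decouples.
∂F/∂p = -60(p - 4)(p - 3)(p - 1)(p + 1) = 0 at p ∈ {-1, 1, 3, 4}; ∂F/∂q = 3(q - 2)(q + 2) = 0 at q ∈ {-2, 2}.
The Hessian is diagonal: diag(F_pp, F_qq). Second derivatives: F_pp(-1)=2400, F_pp(1)=-720, F_pp(3)=480, F_pp(4)=-900; F_qq(-2)=-12, F_qq(2)=12.
Local maxima occur where both diagonal entries negative: (1, -2), (4, -2). Count: 2.

2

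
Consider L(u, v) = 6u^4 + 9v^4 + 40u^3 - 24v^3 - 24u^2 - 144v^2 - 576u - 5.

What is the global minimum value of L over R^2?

-2373

L(u,v) separates as P(u) + Q(v) − 5, so its minimum is min P + min Q − 5.
P'(u) = 24(u - 2)(u + 3)(u + 4) vanishes at u ∈ {-4, -3, 2}; Q'(v) = 36v(v - 4)(v + 2) vanishes at v ∈ {-2, 0, 4}.
Local minima of P (where P''>0): P(-4)=896, P(2)=-832. Local minima of Q: Q(-2)=-240, Q(4)=-1536.
So the global minimum of L is P(2) + Q(4) − 5 = -832 − 1536 − 5 = -2373, attained at (2, 4).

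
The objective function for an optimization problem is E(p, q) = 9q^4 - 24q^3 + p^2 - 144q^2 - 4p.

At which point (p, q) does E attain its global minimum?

E(p,q) separates as A(p) + B(q), so its minimum is min A + min B.
A'(p) = 2p - 4 vanishes at p ∈ {2}; B'(q) = 36q(q - 4)(q + 2) vanishes at q ∈ {-2, 0, 4}.
Local minima of A (where A''>0): A(2)=-4. Local minima of B: B(-2)=-240, B(4)=-1536.
So the global minimum of E is A(2) + B(4) = -4 − 1536 = -1540, attained at (2, 4).

(2, 4)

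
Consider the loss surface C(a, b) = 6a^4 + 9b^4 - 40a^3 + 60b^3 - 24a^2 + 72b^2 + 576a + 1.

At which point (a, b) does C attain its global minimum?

C(a,b) separates as P(a) + Q(b) + 1, so its minimum is min P + min Q + 1.
P'(a) = 24(a - 4)(a - 3)(a + 2) vanishes at a ∈ {-2, 3, 4}; Q'(b) = 36b(b + 1)(b + 4) vanishes at b ∈ {-4, -1, 0}.
Local minima of P (where P''>0): P(-2)=-832, P(4)=896. Local minima of Q: Q(-4)=-384, Q(0)=0.
So the global minimum of C is P(-2) + Q(-4) + 1 = -832 − 384 + 1 = -1215, attained at (-2, -4).

(-2, -4)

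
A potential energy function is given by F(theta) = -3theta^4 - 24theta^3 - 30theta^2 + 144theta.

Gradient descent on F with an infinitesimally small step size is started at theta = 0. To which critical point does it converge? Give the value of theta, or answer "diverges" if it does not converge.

-3

F'(theta) = -12(theta - 1)(theta + 3)(theta + 4), so F'(0) = 144.
Gradient descent moves in the -F' direction, i.e. theta is decreasing.
The nearest critical point in that direction is theta = -3, where F'' = 48 > 0 (a local minimum). The iterate converges there.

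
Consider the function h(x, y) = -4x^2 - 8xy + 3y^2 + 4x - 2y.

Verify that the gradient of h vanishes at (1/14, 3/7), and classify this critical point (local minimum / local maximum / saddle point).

∇h = (-8x - 8y + 4, -8x + 6y - 2); substituting (1/14, 3/7) gives ∇h = (0, 0), so (1/14, 3/7) is indeed a critical point.
The Hessian of h is constant: H = [[-8, -8], [-8, 6]].
det(H) = (-8)·6 − (-8)² = -112.
Since det(H) < 0, H is indefinite and the critical point is a saddle point.

saddle point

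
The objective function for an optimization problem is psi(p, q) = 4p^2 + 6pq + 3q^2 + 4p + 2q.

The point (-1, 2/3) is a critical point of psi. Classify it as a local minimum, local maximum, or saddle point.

The Hessian of psi is constant: H = [[8, 6], [6, 6]].
det(H) = 8·6 − 6² = 12.
det(H) > 0 and tr(H) = 14 > 0, so H is positive definite and the point is a local minimum.

local minimum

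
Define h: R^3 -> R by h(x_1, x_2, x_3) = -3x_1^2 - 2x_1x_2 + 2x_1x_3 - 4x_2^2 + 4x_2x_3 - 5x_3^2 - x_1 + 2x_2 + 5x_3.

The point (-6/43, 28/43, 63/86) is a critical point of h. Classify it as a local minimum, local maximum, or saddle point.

The Hessian is constant: H = [[-6, -2, 2], [-2, -8, 4], [2, 4, -10]].
Leading principal minors: Δ₁ = -6, Δ₂ = 44, Δ₃ = -344.
The minors alternate sign starting negative (−, +, −), so H is negative definite: a local maximum.

local maximum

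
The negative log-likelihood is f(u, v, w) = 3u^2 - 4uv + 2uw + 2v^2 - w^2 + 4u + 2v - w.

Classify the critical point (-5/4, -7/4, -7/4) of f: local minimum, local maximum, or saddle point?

The Hessian is constant: H = [[6, -4, 2], [-4, 4, 0], [2, 0, -2]].
Leading principal minors: Δ₁ = 6, Δ₂ = 8, Δ₃ = -32.
The minors fit neither the all-positive nor the alternating-sign pattern, so H is indefinite: a saddle point.

saddle point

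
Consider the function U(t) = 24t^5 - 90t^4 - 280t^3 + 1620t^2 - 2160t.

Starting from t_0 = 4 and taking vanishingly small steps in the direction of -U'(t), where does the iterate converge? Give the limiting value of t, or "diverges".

3

U'(t) = 120(t - 3)(t - 2)(t - 1)(t + 3), so U'(4) = 5040.
Gradient descent moves in the -U' direction, i.e. t is decreasing.
The nearest critical point in that direction is t = 3, where U'' = 1440 > 0 (a local minimum). The iterate converges there.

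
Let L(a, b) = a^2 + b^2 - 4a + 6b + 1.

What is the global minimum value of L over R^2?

L(a,b) separates as P(a) + Q(b) + 1, so its minimum is min P + min Q + 1.
P'(a) = 2a - 4 vanishes at a ∈ {2}; Q'(b) = 2b + 6 vanishes at b ∈ {-3}.
Local minima of P (where P''>0): P(2)=-4. Local minima of Q: Q(-3)=-9.
So the global minimum of L is P(2) + Q(-3) + 1 = -4 − 9 + 1 = -12, attained at (2, -3).

-12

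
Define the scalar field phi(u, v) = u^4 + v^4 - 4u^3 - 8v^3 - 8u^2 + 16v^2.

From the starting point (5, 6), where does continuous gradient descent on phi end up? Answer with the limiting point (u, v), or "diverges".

(4, 4)

phi is separable, so gradient descent decouples: u follows -∂phi/∂u, v follows -∂phi/∂v.
∂phi/∂u = 4u(u - 4)(u + 1); at u=5 this is 120, so u decreases.
∂phi/∂v = 4v(v - 4)(v - 2); at v=6 this is 192, so v decreases.
u converges to its nearest critical value 4 (a local min of the u-part); v converges to 4. The iterate converges to (4, 4).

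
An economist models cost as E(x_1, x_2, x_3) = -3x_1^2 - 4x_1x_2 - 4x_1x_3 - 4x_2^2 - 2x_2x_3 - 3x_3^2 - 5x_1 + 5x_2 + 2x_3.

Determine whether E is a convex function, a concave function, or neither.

E is quadratic, so its Hessian is the constant matrix H = [[-6, -4, -4], [-4, -8, -2], [-4, -2, -6]].
Leading principal minors: -6, 32, -104.
Signs alternate −, +, − ⇒ H ≺ 0 ⇒ concave.

concave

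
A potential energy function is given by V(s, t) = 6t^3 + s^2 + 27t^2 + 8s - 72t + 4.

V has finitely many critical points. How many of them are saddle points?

1

V separates as a function of s plus a function of t, so ∇V=0 decouples.
∂V/∂s = 2(s + 4) = 0 at s ∈ {-4}; ∂V/∂t = 18(t - 1)(t + 4) = 0 at t ∈ {-4, 1}.
The Hessian is diagonal: diag(V_ss, V_tt). Second derivatives: V_ss(-4)=2; V_tt(-4)=-90, V_tt(1)=90.
Saddle points occur where the two diagonal entries have opposite signs: (-4, -4). Count: 1.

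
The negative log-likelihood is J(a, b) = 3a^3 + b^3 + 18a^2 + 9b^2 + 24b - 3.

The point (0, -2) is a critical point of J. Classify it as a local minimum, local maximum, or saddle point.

The mixed partial ∂²J/∂a∂b is 0, so the Hessian at any point is diag(J_aa, J_bb) = diag(18(a + 2), 6(b + 3)).
At (0, -2): H = diag(36, 6).
Both eigenvalues are positive, so H is positive definite: a local minimum.

local minimum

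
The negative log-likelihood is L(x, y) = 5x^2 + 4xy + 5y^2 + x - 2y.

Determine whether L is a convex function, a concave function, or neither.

convex

L is quadratic, so its Hessian is the constant matrix H = [[10, 4], [4, 10]].
det(H) = 84, tr(H) = 20.
det(H) > 0 and tr(H) > 0, so H is positive definite everywhere: convex.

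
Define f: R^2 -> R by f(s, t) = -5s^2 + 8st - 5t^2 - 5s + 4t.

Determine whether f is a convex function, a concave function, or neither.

concave

f is quadratic, so its Hessian is the constant matrix H = [[-10, 8], [8, -10]].
det(H) = 36, tr(H) = -20.
det(H) > 0 and tr(H) < 0, so H is negative definite everywhere: concave.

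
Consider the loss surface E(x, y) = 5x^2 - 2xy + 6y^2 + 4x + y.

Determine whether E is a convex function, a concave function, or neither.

convex

E is quadratic, so its Hessian is the constant matrix H = [[10, -2], [-2, 12]].
det(H) = 116, tr(H) = 22.
det(H) > 0 and tr(H) > 0, so H is positive definite everywhere: convex.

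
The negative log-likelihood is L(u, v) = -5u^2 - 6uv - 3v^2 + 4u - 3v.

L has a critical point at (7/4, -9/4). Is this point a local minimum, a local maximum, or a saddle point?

local maximum

The Hessian of L is constant: H = [[-10, -6], [-6, -6]].
det(H) = (-10)·(-6) − (-6)² = 24.
det(H) > 0 and tr(H) = -16 < 0, so H is negative definite and the point is a local maximum.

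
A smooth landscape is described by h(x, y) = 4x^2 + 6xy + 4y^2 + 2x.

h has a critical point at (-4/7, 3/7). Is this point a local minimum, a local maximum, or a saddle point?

local minimum

The Hessian of h is constant: H = [[8, 6], [6, 8]].
det(H) = 8·8 − 6² = 28.
det(H) > 0 and tr(H) = 16 > 0, so H is positive definite and the point is a local minimum.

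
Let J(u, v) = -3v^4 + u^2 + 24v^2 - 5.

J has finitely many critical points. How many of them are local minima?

J separates as a function of u plus a function of v, so ∇J=0 decouples.
∂J/∂u = 2u = 0 at u ∈ {0}; ∂J/∂v = -12v(v - 2)(v + 2) = 0 at v ∈ {-2, 0, 2}.
The Hessian is diagonal: diag(J_uu, J_vv). Second derivatives: J_uu(0)=2; J_vv(-2)=-96, J_vv(0)=48, J_vv(2)=-96.
Local minima occur where both diagonal entries positive: (0, 0). Count: 1.

1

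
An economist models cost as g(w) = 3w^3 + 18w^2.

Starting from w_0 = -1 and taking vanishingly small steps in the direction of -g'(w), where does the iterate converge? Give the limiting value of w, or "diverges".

0

g'(w) = 9w(w + 4), so g'(-1) = -27.
Gradient descent moves in the -g' direction, i.e. w is increasing.
The nearest critical point in that direction is w = 0, where g'' = 36 > 0 (a local minimum). The iterate converges there.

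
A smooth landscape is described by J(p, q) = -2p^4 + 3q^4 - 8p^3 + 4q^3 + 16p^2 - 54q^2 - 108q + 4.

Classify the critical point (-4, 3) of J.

The mixed partial ∂²J/∂p∂q is 0, so the Hessian at any point is diag(J_pp, J_qq) = diag(8(-3p^2 - 6p + 4), 12(3q^2 + 2q - 9)).
At (-4, 3): H = diag(-160, 288).
The eigenvalues have opposite signs, so H is indefinite: a saddle point.

saddle point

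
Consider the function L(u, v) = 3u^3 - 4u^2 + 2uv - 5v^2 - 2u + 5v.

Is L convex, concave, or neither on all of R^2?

neither

The term 3u^3 is cubic, so the Hessian is not constant.
∂²L/∂u² = 18u - 8, which takes both signs as u varies (negative for sufficiently negative u). A diagonal entry of the Hessian changing sign means the Hessian is neither positive- nor negative-semidefinite on all of R^2.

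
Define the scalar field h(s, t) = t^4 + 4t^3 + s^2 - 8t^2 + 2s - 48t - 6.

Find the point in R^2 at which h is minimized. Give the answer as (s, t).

h(s,t) separates as P(s) + Q(t) − 6, so its minimum is min P + min Q − 6.
P'(s) = 2s + 2 vanishes at s ∈ {-1}; Q'(t) = 4(t - 2)(t + 2)(t + 3) vanishes at t ∈ {-3, -2, 2}.
Local minima of P (where P''>0): P(-1)=-1. Local minima of Q: Q(-3)=45, Q(2)=-80.
So the global minimum of h is P(-1) + Q(2) − 6 = -1 − 80 − 6 = -87, attained at (-1, 2).

(-1, 2)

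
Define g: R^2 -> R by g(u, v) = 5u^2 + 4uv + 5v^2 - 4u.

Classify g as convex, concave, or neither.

convex

g is quadratic, so its Hessian is the constant matrix H = [[10, 4], [4, 10]].
det(H) = 84, tr(H) = 20.
det(H) > 0 and tr(H) > 0, so H is positive definite everywhere: convex.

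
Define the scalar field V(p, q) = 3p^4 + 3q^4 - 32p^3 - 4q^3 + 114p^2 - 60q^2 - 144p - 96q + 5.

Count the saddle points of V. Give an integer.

V separates as a function of p plus a function of q, so ∇V=0 decouples.
∂V/∂p = 12(p - 4)(p - 3)(p - 1) = 0 at p ∈ {1, 3, 4}; ∂V/∂q = 12(q - 4)(q + 1)(q + 2) = 0 at q ∈ {-2, -1, 4}.
The Hessian is diagonal: diag(V_pp, V_qq). Second derivatives: V_pp(1)=72, V_pp(3)=-24, V_pp(4)=36; V_qq(-2)=72, V_qq(-1)=-60, V_qq(4)=360.
Saddle points occur where the two diagonal entries have opposite signs: (1, -1), (3, -2), (3, 4), (4, -1). Count: 4.

4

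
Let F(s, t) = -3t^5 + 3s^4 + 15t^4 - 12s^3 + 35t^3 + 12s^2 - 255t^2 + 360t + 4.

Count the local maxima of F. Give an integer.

2

F separates as a function of s plus a function of t, so ∇F=0 decouples.
∂F/∂s = 12s(s - 2)(s - 1) = 0 at s ∈ {0, 1, 2}; ∂F/∂t = -15(t - 4)(t - 2)(t - 1)(t + 3) = 0 at t ∈ {-3, 1, 2, 4}.
The Hessian is diagonal: diag(F_ss, F_tt). Second derivatives: F_ss(0)=24, F_ss(1)=-12, F_ss(2)=24; F_tt(-3)=2100, F_tt(1)=-180, F_tt(2)=150, F_tt(4)=-630.
Local maxima occur where both diagonal entries negative: (1, 1), (1, 4). Count: 2.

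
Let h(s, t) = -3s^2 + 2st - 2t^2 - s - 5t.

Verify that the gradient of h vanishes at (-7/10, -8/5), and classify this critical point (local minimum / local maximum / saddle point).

local maximum

∇h = (-6s + 2t - 1, 2s - 4t - 5); substituting (-7/10, -8/5) gives ∇h = (0, 0), so (-7/10, -8/5) is indeed a critical point.
The Hessian of h is constant: H = [[-6, 2], [2, -4]].
det(H) = (-6)·(-4) − 2² = 20.
det(H) > 0 and tr(H) = -10 < 0, so H is negative definite and the point is a local maximum.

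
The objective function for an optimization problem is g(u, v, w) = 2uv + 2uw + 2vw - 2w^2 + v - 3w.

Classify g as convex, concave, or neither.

neither

g is quadratic, so its Hessian is the constant matrix H = [[0, 2, 2], [2, 0, 2], [2, 2, -4]].
Leading principal minors: 0, -4, 32.
Neither pattern holds ⇒ H is indefinite ⇒ neither convex nor concave.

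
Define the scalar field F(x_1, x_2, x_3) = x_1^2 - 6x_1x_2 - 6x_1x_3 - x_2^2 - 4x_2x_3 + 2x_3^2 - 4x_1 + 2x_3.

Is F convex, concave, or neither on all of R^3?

neither

F is quadratic, so its Hessian is the constant matrix H = [[2, -6, -6], [-6, -2, -4], [-6, -4, 4]].
Leading principal minors: 2, -40, -408.
Neither pattern holds ⇒ H is indefinite ⇒ neither convex nor concave.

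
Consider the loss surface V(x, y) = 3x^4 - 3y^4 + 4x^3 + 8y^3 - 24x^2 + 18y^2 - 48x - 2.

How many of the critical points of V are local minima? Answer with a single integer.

2

V separates as a function of x plus a function of y, so ∇V=0 decouples.
∂V/∂x = 12(x - 2)(x + 1)(x + 2) = 0 at x ∈ {-2, -1, 2}; ∂V/∂y = -12y(y - 3)(y + 1) = 0 at y ∈ {-1, 0, 3}.
The Hessian is diagonal: diag(V_xx, V_yy). Second derivatives: V_xx(-2)=48, V_xx(-1)=-36, V_xx(2)=144; V_yy(-1)=-48, V_yy(0)=36, V_yy(3)=-144.
Local minima occur where both diagonal entries positive: (-2, 0), (2, 0). Count: 2.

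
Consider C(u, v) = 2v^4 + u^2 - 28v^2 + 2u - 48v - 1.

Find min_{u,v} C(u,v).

-236

C(u,v) separates as P(u) + Q(v) − 1, so its minimum is min P + min Q − 1.
P'(u) = 2u + 2 vanishes at u ∈ {-1}; Q'(v) = 8(v - 3)(v + 1)(v + 2) vanishes at v ∈ {-2, -1, 3}.
Local minima of P (where P''>0): P(-1)=-1. Local minima of Q: Q(-2)=16, Q(3)=-234.
So the global minimum of C is P(-1) + Q(3) − 1 = -1 − 234 − 1 = -236, attained at (-1, 3).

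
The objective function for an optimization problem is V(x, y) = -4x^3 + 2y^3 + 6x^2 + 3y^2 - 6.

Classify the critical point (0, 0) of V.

local minimum

The mixed partial ∂²V/∂x∂y is 0, so the Hessian at any point is diag(V_xx, V_yy) = diag(12(-2x + 1), 6(2y + 1)).
At (0, 0): H = diag(12, 6).
Both eigenvalues are positive, so H is positive definite: a local minimum.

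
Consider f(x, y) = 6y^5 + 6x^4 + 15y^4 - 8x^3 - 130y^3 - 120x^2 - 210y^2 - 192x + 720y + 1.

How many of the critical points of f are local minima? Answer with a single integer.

4

f separates as a function of x plus a function of y, so ∇f=0 decouples.
∂f/∂x = 24(x - 4)(x + 1)(x + 2) = 0 at x ∈ {-2, -1, 4}; ∂f/∂y = 30(y - 3)(y - 1)(y + 2)(y + 4) = 0 at y ∈ {-4, -2, 1, 3}.
The Hessian is diagonal: diag(f_xx, f_yy). Second derivatives: f_xx(-2)=144, f_xx(-1)=-120, f_xx(4)=720; f_yy(-4)=-2100, f_yy(-2)=900, f_yy(1)=-900, f_yy(3)=2100.
Local minima occur where both diagonal entries positive: (-2, -2), (-2, 3), (4, -2), (4, 3). Count: 4.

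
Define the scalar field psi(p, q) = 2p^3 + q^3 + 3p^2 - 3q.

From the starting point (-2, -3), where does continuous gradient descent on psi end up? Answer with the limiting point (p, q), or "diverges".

psi is separable, so gradient descent decouples: p follows -∂psi/∂p, q follows -∂psi/∂q.
∂psi/∂p = 6p(p + 1); at p=-2 this is 12, so p decreases.
∂psi/∂q = 3(q - 1)(q + 1); at q=-3 this is 24, so q decreases.
The p-coordinate has no critical point in that direction and runs off to infinity.

diverges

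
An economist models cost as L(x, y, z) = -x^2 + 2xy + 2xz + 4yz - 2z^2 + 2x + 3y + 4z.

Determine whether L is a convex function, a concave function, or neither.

L is quadratic, so its Hessian is the constant matrix H = [[-2, 2, 2], [2, 0, 4], [2, 4, -4]].
Leading principal minors: -2, -4, 80.
Neither pattern holds ⇒ H is indefinite ⇒ neither convex nor concave.

neither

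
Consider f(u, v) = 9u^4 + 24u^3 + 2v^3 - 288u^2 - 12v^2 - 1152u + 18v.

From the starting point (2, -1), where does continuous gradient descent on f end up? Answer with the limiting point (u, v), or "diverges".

diverges

f is separable, so gradient descent decouples: u follows -∂f/∂u, v follows -∂f/∂v.
∂f/∂u = 36(u - 4)(u + 2)(u + 4); at u=2 this is -1728, so u increases.
∂f/∂v = 6(v - 3)(v - 1); at v=-1 this is 48, so v decreases.
The v-coordinate has no critical point in that direction and runs off to infinity.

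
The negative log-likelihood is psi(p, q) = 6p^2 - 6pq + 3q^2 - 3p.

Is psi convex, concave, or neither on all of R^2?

psi is quadratic, so its Hessian is the constant matrix H = [[12, -6], [-6, 6]].
det(H) = 36, tr(H) = 18.
det(H) > 0 and tr(H) > 0, so H is positive definite everywhere: convex.

convex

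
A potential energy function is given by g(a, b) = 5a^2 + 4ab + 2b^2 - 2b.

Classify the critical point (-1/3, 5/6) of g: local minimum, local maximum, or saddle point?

The Hessian of g is constant: H = [[10, 4], [4, 4]].
det(H) = 10·4 − 4² = 24.
det(H) > 0 and tr(H) = 14 > 0, so H is positive definite and the point is a local minimum.

local minimum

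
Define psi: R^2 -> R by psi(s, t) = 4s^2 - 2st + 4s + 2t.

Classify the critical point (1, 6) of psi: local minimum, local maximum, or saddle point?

The Hessian of psi is constant: H = [[8, -2], [-2, 0]].
det(H) = 8·0 − (-2)² = -4.
Since det(H) < 0, H is indefinite and the critical point is a saddle point.

saddle point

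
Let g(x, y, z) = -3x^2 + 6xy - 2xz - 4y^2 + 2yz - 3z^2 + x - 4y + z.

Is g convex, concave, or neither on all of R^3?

concave

g is quadratic, so its Hessian is the constant matrix H = [[-6, 6, -2], [6, -8, 2], [-2, 2, -6]].
Leading principal minors: -6, 12, -64.
Signs alternate −, +, − ⇒ H ≺ 0 ⇒ concave.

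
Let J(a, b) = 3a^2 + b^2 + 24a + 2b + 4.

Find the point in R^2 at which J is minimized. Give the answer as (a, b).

J(a,b) separates as P(a) + Q(b) + 4, so its minimum is min P + min Q + 4.
P'(a) = 6a + 24 vanishes at a ∈ {-4}; Q'(b) = 2b + 2 vanishes at b ∈ {-1}.
Local minima of P (where P''>0): P(-4)=-48. Local minima of Q: Q(-1)=-1.
So the global minimum of J is P(-4) + Q(-1) + 4 = -48 − 1 + 4 = -45, attained at (-4, -1).

(-4, -1)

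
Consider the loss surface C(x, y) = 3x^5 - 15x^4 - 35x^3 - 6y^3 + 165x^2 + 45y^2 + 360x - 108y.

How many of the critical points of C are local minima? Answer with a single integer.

2

C separates as a function of x plus a function of y, so ∇C=0 decouples.
∂C/∂x = 15(x - 4)(x - 3)(x + 1)(x + 2) = 0 at x ∈ {-2, -1, 3, 4}; ∂C/∂y = -18(y - 3)(y - 2) = 0 at y ∈ {2, 3}.
The Hessian is diagonal: diag(C_xx, C_yy). Second derivatives: C_xx(-2)=-450, C_xx(-1)=300, C_xx(3)=-300, C_xx(4)=450; C_yy(2)=18, C_yy(3)=-18.
Local minima occur where both diagonal entries positive: (-1, 2), (4, 2). Count: 2.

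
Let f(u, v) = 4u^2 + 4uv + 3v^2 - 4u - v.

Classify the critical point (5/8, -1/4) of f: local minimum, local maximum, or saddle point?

The Hessian of f is constant: H = [[8, 4], [4, 6]].
det(H) = 8·6 − 4² = 32.
det(H) > 0 and tr(H) = 14 > 0, so H is positive definite and the point is a local minimum.

local minimum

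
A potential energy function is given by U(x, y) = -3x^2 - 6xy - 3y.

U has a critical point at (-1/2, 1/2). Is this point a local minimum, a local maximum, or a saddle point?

saddle point

The Hessian of U is constant: H = [[-6, -6], [-6, 0]].
det(H) = (-6)·0 − (-6)² = -36.
Since det(H) < 0, H is indefinite and the critical point is a saddle point.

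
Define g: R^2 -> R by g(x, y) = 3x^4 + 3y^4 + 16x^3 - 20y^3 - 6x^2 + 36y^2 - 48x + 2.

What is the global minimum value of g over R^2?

g(x,y) separates as P(x) + Q(y) + 2, so its minimum is min P + min Q + 2.
P'(x) = 12(x - 1)(x + 1)(x + 4) vanishes at x ∈ {-4, -1, 1}; Q'(y) = 12y(y - 3)(y - 2) vanishes at y ∈ {0, 2, 3}.
Local minima of P (where P''>0): P(-4)=-160, P(1)=-35. Local minima of Q: Q(0)=0, Q(3)=27.
So the global minimum of g is P(-4) + Q(0) + 2 = -160 + 0 + 2 = -158, attained at (-4, 0).

-158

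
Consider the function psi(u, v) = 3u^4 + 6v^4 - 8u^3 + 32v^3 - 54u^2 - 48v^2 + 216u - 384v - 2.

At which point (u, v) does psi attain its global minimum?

psi(u,v) separates as P(u) + Q(v) − 2, so its minimum is min P + min Q − 2.
P'(u) = 12(u - 3)(u - 2)(u + 3) vanishes at u ∈ {-3, 2, 3}; Q'(v) = 24(v - 2)(v + 2)(v + 4) vanishes at v ∈ {-4, -2, 2}.
Local minima of P (where P''>0): P(-3)=-675, P(3)=189. Local minima of Q: Q(-4)=256, Q(2)=-608.
So the global minimum of psi is P(-3) + Q(2) − 2 = -675 − 608 − 2 = -1285, attained at (-3, 2).

(-3, 2)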